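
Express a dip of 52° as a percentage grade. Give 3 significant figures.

128%

grade % = 100 × tan 52° = 100 × 1.2799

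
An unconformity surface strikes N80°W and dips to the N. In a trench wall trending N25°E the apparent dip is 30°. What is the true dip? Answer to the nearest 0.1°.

30.9°

β = acute angle between strike N80°W and section N25°E = 75°.
tan δ = tan α / sin β = tan 30° / sin 75° = 0.5774 / 0.9659 = 0.5977
δ = arctan(0.5977) = 30.87°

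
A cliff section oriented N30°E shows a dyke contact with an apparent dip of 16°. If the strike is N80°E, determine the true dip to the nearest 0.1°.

20.5°

The section is 50° from the strike.
tan δ = tan α / sin β = tan 16° / sin 50° = 0.2867 / 0.7660 = 0.3743
δ = arctan(0.3743) = 20.52°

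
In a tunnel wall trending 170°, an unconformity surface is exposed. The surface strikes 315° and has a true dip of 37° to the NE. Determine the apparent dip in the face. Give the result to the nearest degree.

The strike is 315° and the section trends 170°; the acute angle between them is β = 35°.
tan α = tan 37° × sin 35° = 0.7536 × 0.5736 = 0.4322
α = arctan(0.4322) = 23.38°

23°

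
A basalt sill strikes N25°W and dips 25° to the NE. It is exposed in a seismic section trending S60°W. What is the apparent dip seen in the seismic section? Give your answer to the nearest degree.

25°

Angle between strike (N25°W) and section (S60°W): β = 85°.
tan(apparent dip) = tan 25° · sin 85° = 0.4645
apparent dip = arctan 0.4645 = 24.92°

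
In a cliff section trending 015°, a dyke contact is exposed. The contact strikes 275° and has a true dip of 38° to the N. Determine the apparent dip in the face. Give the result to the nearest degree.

Angle between strike (275°) and section (015°): β = 80°.
tan(apparent dip) = tan 38° · sin 80° = 0.7694
α = arctan(0.7694) = 37.58°

38°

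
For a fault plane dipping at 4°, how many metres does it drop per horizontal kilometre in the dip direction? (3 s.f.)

drop per km = 1000 × tan 4° = 1000 × 0.0699

69.9 m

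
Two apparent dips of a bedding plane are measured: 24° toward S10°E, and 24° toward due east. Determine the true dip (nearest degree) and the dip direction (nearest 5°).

Represent each trace as a vector plunging at its apparent dip toward its trend (east-north-up frame): v₁ = (0.159, -0.900, -0.407), v₂ = (0.914, 0.000, -0.407).
The plane normal is n = v₁ × v₂ ∝ (0.366, -0.307, 0.822).
tan δ = √(n_x²+n_y²)/n_z = 0.478/0.822, so δ = 30.2°.
Dip direction = atan2(0.366, -0.307) = 130° (azimuth of n's horizontal projection).

true dip 30°, dip direction 130°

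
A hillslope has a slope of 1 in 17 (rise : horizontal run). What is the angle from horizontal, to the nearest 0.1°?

tan θ = 1/17 = 0.0588
θ = arctan(0.0588) = 3.37°

3.4°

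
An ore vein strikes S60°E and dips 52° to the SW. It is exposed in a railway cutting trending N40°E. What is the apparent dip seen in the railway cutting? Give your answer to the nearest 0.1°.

51.6°

The section lies 80° from the strike.
tan(apparent dip) = tan 52° · sin 80° = 1.2605
α = arctan(1.2605) = 51.57°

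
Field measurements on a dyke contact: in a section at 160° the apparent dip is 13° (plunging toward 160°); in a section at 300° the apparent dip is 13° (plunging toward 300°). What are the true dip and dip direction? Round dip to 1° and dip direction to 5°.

Represent each trace as a vector plunging at its apparent dip toward its trend (east-north-up frame): v₁ = (0.333, -0.916, -0.225), v₂ = (-0.844, 0.487, -0.225).
The plane normal is n = v₁ × v₂ ∝ (-0.316, -0.265, 0.610).
tan δ = √(n_x²+n_y²)/n_z = 0.412/0.610, so δ = 34.0°.
Dip direction = atan2(-0.316, -0.265) = 230° (azimuth of n's horizontal projection).

true dip 34°, dip direction 230°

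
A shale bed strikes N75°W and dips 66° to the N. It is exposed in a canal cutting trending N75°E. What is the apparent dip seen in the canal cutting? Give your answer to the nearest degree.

Angle between strike (N75°W) and section (N75°E): β = 30°.
tan α = tan 66° × sin 30° = 2.2460 × 0.5000 = 1.1230
α = arctan(1.1230) = 48.32°

48°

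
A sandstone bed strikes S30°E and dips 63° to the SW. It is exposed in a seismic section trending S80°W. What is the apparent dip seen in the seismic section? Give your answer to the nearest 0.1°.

61.5°

The section lies 70° from the strike.
tan(apparent dip) = tan 63° · sin 70° = 1.8443
apparent dip = arctan 1.8443 = 61.53°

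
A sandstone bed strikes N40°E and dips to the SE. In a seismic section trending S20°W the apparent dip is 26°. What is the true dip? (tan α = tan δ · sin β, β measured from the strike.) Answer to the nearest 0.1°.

55.0°

The section is 20° from the strike.
tan δ = tan α / sin β = tan 26° / sin 20° = 0.4877 / 0.3420 = 1.4260
true dip = arctan 1.4260 = 54.96°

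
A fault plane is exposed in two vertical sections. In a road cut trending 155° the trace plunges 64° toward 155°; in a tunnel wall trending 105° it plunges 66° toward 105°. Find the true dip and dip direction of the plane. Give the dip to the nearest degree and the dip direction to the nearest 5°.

The two traces are lines in the plane: v₁ = (sin 155°·cos 64°, cos 155°·cos 64°, −sin 64°), v₂ = (sin 105°·cos 66°, cos 105°·cos 66°, −sin 66°).
n = v₁ × v₂ = (0.268, -0.184, 0.137) (taken with n_z > 0).
True dip = arccos(n_z / |n|) = arccos(0.3872) = 67.2°.
The horizontal component of n points toward azimuth atan2(n_x, n_y) = 124°, the dip direction.

true dip 67°, dip direction 125°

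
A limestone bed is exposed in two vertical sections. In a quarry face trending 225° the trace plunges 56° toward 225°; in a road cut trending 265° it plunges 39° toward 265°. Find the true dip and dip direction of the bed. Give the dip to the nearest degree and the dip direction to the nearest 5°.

Represent each trace as a vector plunging at its apparent dip toward its trend (east-north-up frame): v₁ = (-0.395, -0.395, -0.829), v₂ = (-0.774, -0.068, -0.629).
Cross product v₁ × v₂ gives the pole to the plane: n ∝ (-0.193, -0.393, 0.279).
True dip = arccos(n_z / |n|) = arccos(0.5380) = 57.5°.
Dip direction = atan2(-0.193, -0.393) = 206° (azimuth of n's horizontal projection).

true dip 57°, dip direction 205°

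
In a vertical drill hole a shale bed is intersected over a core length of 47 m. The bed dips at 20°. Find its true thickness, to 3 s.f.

True thickness t = h · cos(dip) = 47 × cos 20°
t = 47 × 0.9397 = 44.166 m

44.2 m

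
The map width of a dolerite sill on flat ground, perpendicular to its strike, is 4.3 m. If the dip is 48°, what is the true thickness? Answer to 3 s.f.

True thickness t = w · sin(dip) = 4.3 × sin 48°
t = 4.3 × 0.7431 = 3.196 m

3.20 m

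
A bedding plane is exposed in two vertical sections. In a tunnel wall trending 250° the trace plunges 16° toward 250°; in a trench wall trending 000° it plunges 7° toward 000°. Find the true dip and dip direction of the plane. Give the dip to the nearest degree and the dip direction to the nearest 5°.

true dip 20°, dip direction 290°

Each apparent-dip line lies in the plane. As unit vectors (x east, y north, z up), v₁ plunges 16°→250° and v₂ plunges 7°→000°.
n = v₁ × v₂ = (-0.314, 0.110, 0.897) (taken with n_z > 0).
True dip = arccos(n_z / |n|) = arccos(0.9376) = 20.3°.
Dip direction = atan2(-0.314, 0.110) = 289° (azimuth of n's horizontal projection).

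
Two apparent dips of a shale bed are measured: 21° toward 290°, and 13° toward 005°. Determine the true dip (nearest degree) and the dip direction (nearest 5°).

The two traces are lines in the plane: v₁ = (sin 290°·cos 21°, cos 290°·cos 21°, −sin 21°), v₂ = (sin 5°·cos 13°, cos 5°·cos 13°, −sin 13°).
Cross product v₁ × v₂ gives the pole to the plane: n ∝ (-0.276, 0.228, 0.879).
True dip = arccos(n_z / |n|) = arccos(0.9261) = 22.2°.
Dip direction = azimuth of (n_x, n_y) = atan2(-0.276, 0.228) = 310°.

true dip 22°, dip direction 310°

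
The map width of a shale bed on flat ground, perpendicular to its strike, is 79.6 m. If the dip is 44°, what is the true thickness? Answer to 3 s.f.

True thickness t = w · sin(dip) = 79.6 × sin 44°
t = 79.6 × 0.6947 = 55.295 m

55.3 m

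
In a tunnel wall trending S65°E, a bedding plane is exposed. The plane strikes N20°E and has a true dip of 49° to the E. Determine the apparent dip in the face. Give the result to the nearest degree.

49°

The section lies 85° from the strike.
tan(apparent dip) = tan 49° · sin 85° = 1.1460
α = arctan(1.1460) = 48.89°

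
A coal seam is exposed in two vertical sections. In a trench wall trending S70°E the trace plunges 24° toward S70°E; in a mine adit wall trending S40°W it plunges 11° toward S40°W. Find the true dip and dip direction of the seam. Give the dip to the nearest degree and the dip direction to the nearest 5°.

true dip 30°, dip direction 150°

The two traces are lines in the plane: v₁ = (sin 110°·cos 24°, cos 110°·cos 24°, −sin 24°), v₂ = (sin 220°·cos 11°, cos 220°·cos 11°, −sin 11°).
n = v₁ × v₂ = (0.246, -0.420, 0.843) (taken with n_z > 0).
tan δ = √(n_x²+n_y²)/n_z = 0.487/0.843, so δ = 30.0°.
Dip direction = atan2(0.246, -0.420) = 150° (azimuth of n's horizontal projection).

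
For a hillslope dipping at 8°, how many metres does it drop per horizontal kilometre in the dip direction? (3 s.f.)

141 m

drop per km = 1000 × tan 8° = 1000 × 0.1405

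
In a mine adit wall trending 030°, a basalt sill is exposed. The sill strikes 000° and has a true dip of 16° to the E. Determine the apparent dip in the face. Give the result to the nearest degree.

The strike is 000° and the section trends 030°; the acute angle between them is β = 30°.
tan α = tan 16° × sin 30° = 0.2867 × 0.5000 = 0.1434
α = arctan(0.1434) = 8.16°

8°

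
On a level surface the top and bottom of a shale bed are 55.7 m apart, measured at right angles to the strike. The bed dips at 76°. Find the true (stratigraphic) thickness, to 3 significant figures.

True thickness t = w · sin(dip) = 55.7 × sin 76°
t = 55.7 × 0.9703 = 54.045 m

54.0 m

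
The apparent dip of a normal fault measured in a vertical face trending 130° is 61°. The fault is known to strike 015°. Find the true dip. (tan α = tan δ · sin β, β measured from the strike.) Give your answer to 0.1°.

63.3°

β = acute angle between strike 015° and section 130° = 65°.
tan δ = tan α / sin β = tan 61° / sin 65° = 1.8040 / 0.9063 = 1.9905
true dip = arctan 1.9905 = 63.33°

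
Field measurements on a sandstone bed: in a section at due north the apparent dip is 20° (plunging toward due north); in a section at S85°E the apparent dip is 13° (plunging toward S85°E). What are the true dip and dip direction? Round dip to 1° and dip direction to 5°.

true dip 24°, dip direction 035°

The two traces are lines in the plane: v₁ = (sin 0°·cos 20°, cos 0°·cos 20°, −sin 20°), v₂ = (sin 95°·cos 13°, cos 95°·cos 13°, −sin 13°).
n = v₁ × v₂ = (0.240, 0.332, 0.912) (taken with n_z > 0).
Dip δ = arctan(|n_h|/n_z) = arctan(0.410/0.912) = 24.2°.
The horizontal component of n points toward azimuth atan2(n_x, n_y) = 36°, the dip direction.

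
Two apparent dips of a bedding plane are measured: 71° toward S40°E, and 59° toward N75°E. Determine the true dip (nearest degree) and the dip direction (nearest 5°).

true dip 71°, dip direction 130°

Each apparent-dip line lies in the plane. As unit vectors (x east, y north, z up), v₁ plunges 71°→S40°E and v₂ plunges 59°→N75°E.
The plane normal is n = v₁ × v₂ ∝ (0.340, -0.291, 0.152).
tan δ = √(n_x²+n_y²)/n_z = 0.447/0.152, so δ = 71.2°.
The horizontal component of n points toward azimuth atan2(n_x, n_y) = 131°, the dip direction.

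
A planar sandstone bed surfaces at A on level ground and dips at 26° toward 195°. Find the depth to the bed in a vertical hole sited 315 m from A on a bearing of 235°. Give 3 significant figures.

118 m

The hole lies 40° from the dip direction, so the down-dip offset is 315 × cos 40° = 241.30 m.
Depth = down-dip offset × tan(dip) = 241.30 × tan 26° = 241.30 × 0.4877
Depth = 117.69 m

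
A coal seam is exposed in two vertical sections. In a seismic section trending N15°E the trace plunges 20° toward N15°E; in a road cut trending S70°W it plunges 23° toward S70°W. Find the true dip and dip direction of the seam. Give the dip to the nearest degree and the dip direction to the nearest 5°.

Each apparent-dip line lies in the plane. As unit vectors (x east, y north, z up), v₁ plunges 20°→N15°E and v₂ plunges 23°→S70°W.
The plane normal is n = v₁ × v₂ ∝ (-0.462, 0.391, 0.709).
True dip = arccos(n_z / |n|) = arccos(0.7603) = 40.5°.
The horizontal component of n points toward azimuth atan2(n_x, n_y) = 310°, the dip direction.

true dip 41°, dip direction 310°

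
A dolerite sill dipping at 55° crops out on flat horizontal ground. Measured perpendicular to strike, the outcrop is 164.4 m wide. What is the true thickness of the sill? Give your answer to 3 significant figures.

135 m

True thickness t = w · sin(dip) = 164.4 × sin 55°
t = 164.4 × 0.8192 = 134.669 m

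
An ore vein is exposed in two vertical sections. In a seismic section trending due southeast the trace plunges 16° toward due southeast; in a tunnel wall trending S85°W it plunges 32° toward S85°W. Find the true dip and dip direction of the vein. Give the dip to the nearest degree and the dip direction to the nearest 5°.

Represent each trace as a vector plunging at its apparent dip toward its trend (east-north-up frame): v₁ = (0.680, -0.680, -0.276), v₂ = (-0.845, -0.074, -0.530).
The plane normal is n = v₁ × v₂ ∝ (-0.340, -0.593, 0.624).
Dip δ = arctan(|n_h|/n_z) = arctan(0.684/0.624) = 47.6°.
Dip direction = atan2(-0.340, -0.593) = 210° (azimuth of n's horizontal projection).

true dip 48°, dip direction 210°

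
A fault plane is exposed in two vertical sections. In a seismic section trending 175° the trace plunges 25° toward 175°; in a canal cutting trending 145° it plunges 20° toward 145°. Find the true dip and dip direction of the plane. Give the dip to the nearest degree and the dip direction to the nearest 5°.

true dip 25°, dip direction 185°

The two traces are lines in the plane: v₁ = (sin 175°·cos 25°, cos 175°·cos 25°, −sin 25°), v₂ = (sin 145°·cos 20°, cos 145°·cos 20°, −sin 20°).
Cross product v₁ × v₂ gives the pole to the plane: n ∝ (-0.017, -0.201, 0.426).
Dip δ = arctan(|n_h|/n_z) = arctan(0.201/0.426) = 25.3°.
Dip direction = azimuth of (n_x, n_y) = atan2(-0.017, -0.201) = 185°.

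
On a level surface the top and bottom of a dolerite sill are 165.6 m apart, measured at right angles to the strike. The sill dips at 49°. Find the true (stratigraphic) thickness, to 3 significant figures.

125 m

True thickness t = w · sin(dip) = 165.6 × sin 49°
t = 165.6 × 0.7547 = 124.980 m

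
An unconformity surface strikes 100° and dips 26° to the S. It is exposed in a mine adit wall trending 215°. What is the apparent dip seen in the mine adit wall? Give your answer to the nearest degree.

The section lies 65° from the strike.
tan α = tan 26° × sin 65° = 0.4877 × 0.9063 = 0.4420
α = arctan(0.4420) = 23.85°

24°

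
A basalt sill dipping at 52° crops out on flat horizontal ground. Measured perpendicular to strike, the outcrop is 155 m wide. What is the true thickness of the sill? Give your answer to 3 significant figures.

True thickness t = w · sin(dip) = 155 × sin 52°
t = 155 × 0.7880 = 122.142 m

122 m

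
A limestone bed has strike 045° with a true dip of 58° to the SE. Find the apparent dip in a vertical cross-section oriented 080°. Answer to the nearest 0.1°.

42.5°

The strike is 045° and the section trends 080°; the acute angle between them is β = 35°.
tan α = tan 58° × sin 35° = 1.6003 × 0.5736 = 0.9179
α = arctan(0.9179) = 42.55°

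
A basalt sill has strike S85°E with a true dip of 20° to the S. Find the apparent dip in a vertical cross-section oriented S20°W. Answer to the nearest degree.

Angle between strike (S85°E) and section (S20°W): β = 75°.
tan α = tan 20° × sin 75° = 0.3640 × 0.9659 = 0.3516
apparent dip = arctan 0.3516 = 19.37°

19°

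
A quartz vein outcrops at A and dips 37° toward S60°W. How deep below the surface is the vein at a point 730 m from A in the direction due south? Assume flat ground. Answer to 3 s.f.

The hole lies 60° from the dip direction, so the down-dip offset is 730 × cos 60° = 365.00 m.
Depth = down-dip offset × tan(dip) = 365.00 × tan 37° = 365.00 × 0.7536
Depth = 275.05 m

275 m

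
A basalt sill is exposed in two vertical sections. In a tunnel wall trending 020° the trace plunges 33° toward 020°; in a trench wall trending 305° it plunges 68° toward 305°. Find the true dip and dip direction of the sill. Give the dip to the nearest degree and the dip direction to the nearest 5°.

Represent each trace as a vector plunging at its apparent dip toward its trend (east-north-up frame): v₁ = (0.287, 0.788, -0.545), v₂ = (-0.307, 0.215, -0.927).
Cross product v₁ × v₂ gives the pole to the plane: n ∝ (-0.614, 0.433, 0.303).
True dip = arccos(n_z / |n|) = arccos(0.3746) = 68.0°.
Dip direction = azimuth of (n_x, n_y) = atan2(-0.614, 0.433) = 305°.

true dip 68°, dip direction 305°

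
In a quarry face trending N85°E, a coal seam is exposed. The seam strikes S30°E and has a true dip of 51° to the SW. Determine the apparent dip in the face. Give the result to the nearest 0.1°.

The section lies 65° from the strike.
tan α = tan 51° × sin 65° = 1.2349 × 0.9063 = 1.1192
apparent dip = arctan 1.1192 = 48.22°

48.2°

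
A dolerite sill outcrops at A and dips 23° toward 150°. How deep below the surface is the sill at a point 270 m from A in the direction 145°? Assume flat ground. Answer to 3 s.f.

The hole lies 5° from the dip direction, so the down-dip offset is 270 × cos 5° = 268.97 m.
Depth = down-dip offset × tan(dip) = 268.97 × tan 23° = 268.97 × 0.4245
Depth = 114.17 m

114 m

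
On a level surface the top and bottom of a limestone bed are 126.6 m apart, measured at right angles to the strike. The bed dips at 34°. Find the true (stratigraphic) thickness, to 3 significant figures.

True thickness t = w · sin(dip) = 126.6 × sin 34°
t = 126.6 × 0.5592 = 70.794 m

70.8 m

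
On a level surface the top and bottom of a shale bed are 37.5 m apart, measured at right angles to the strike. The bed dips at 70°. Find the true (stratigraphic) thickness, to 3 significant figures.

True thickness t = w · sin(dip) = 37.5 × sin 70°
t = 37.5 × 0.9397 = 35.238 m

35.2 m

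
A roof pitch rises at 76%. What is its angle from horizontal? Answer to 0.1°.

37.2°

tan θ = 76/100 = 0.7600
θ = arctan(0.7600) = 37.23°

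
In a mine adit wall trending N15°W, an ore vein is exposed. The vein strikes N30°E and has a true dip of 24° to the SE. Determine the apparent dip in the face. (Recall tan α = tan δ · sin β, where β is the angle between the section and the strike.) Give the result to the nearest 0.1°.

17.5°

The section lies 45° from the strike.
tan α = tan 24° × sin 45° = 0.4452 × 0.7071 = 0.3148
α = arctan(0.3148) = 17.48°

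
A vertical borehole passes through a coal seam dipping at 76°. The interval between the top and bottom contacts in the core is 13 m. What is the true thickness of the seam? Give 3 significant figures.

3.14 m

True thickness t = h · cos(dip) = 13 × cos 76°
t = 13 × 0.2419 = 3.145 m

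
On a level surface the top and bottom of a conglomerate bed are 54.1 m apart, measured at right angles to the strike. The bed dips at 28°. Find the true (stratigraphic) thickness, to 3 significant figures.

True thickness t = w · sin(dip) = 54.1 × sin 28°
t = 54.1 × 0.4695 = 25.398 m

25.4 m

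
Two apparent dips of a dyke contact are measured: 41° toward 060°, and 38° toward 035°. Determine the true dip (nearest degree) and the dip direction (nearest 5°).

true dip 41°, dip direction 060°

The two traces are lines in the plane: v₁ = (sin 60°·cos 41°, cos 60°·cos 41°, −sin 41°), v₂ = (sin 35°·cos 38°, cos 35°·cos 38°, −sin 38°).
The plane normal is n = v₁ × v₂ ∝ (0.191, 0.106, 0.251).
Dip δ = arctan(|n_h|/n_z) = arctan(0.219/0.251) = 41.0°.
The horizontal component of n points toward azimuth atan2(n_x, n_y) = 61°, the dip direction.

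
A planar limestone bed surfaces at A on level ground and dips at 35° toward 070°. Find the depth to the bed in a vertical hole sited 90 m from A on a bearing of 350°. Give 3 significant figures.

The hole lies 80° from the dip direction, so the down-dip offset is 90 × cos 80° = 15.63 m.
Depth = down-dip offset × tan(dip) = 15.63 × tan 35° = 15.63 × 0.7002
Depth = 10.94 m

10.9 m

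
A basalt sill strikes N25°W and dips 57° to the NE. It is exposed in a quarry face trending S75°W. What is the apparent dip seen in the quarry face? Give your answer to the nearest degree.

Angle between strike (N25°W) and section (S75°W): β = 80°.
tan α = tan 57° × sin 80° = 1.5399 × 0.9848 = 1.5165
apparent dip = arctan 1.5165 = 56.60°

57°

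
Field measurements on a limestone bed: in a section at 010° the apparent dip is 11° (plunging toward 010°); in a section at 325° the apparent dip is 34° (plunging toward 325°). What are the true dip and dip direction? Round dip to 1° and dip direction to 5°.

true dip 38°, dip direction 295°

Each apparent-dip line lies in the plane. As unit vectors (x east, y north, z up), v₁ plunges 11°→010° and v₂ plunges 34°→325°.
Cross product v₁ × v₂ gives the pole to the plane: n ∝ (-0.411, 0.186, 0.575).
Dip δ = arctan(|n_h|/n_z) = arctan(0.451/0.575) = 38.1°.
The horizontal component of n points toward azimuth atan2(n_x, n_y) = 294°, the dip direction.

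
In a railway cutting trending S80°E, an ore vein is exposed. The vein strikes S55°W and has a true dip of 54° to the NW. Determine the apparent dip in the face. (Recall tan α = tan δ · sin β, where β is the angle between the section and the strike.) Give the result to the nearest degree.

The strike is S55°W and the section trends S80°E; the acute angle between them is β = 45°.
tan α = tan 54° × sin 45° = 1.3764 × 0.7071 = 0.9732
apparent dip = arctan 0.9732 = 44.22°

44°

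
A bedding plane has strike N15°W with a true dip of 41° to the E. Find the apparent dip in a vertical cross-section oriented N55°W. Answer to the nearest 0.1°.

The strike is N15°W and the section trends N55°W; the acute angle between them is β = 40°.
tan α = tan 41° × sin 40° = 0.8693 × 0.6428 = 0.5588
apparent dip = arctan 0.5588 = 29.20°

29.2°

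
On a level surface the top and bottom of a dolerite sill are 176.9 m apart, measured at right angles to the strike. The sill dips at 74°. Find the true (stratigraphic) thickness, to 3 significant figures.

True thickness t = w · sin(dip) = 176.9 × sin 74°
t = 176.9 × 0.9613 = 170.047 m

170 m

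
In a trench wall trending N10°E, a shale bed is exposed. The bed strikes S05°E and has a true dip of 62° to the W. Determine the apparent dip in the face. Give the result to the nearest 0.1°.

Angle between strike (S05°E) and section (N10°E): β = 15°.
tan(apparent dip) = tan 62° · sin 15° = 0.4868
α = arctan(0.4868) = 25.96°

26.0°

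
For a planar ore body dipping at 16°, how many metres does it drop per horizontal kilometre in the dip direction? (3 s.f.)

drop per km = 1000 × tan 16° = 1000 × 0.2867

287 m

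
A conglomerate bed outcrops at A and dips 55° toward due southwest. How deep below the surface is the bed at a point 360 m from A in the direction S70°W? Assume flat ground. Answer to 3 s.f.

466 m

The hole lies 25° from the dip direction, so the down-dip offset is 360 × cos 25° = 326.27 m.
Depth = down-dip offset × tan(dip) = 326.27 × tan 55° = 326.27 × 1.4281
Depth = 465.96 m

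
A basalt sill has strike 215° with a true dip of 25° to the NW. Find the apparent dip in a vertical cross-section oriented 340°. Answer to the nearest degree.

Angle between strike (215°) and section (340°): β = 55°.
tan(apparent dip) = tan 25° · sin 55° = 0.3820
apparent dip = arctan 0.3820 = 20.91°

21°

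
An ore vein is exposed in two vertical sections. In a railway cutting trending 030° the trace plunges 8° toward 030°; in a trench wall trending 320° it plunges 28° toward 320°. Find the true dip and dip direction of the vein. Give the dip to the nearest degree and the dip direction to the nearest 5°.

The two traces are lines in the plane: v₁ = (sin 30°·cos 8°, cos 30°·cos 8°, −sin 8°), v₂ = (sin 320°·cos 28°, cos 320°·cos 28°, −sin 28°).
Cross product v₁ × v₂ gives the pole to the plane: n ∝ (-0.308, 0.311, 0.822).
tan δ = √(n_x²+n_y²)/n_z = 0.438/0.822, so δ = 28.1°.
Dip direction = azimuth of (n_x, n_y) = atan2(-0.308, 0.311) = 315°.

true dip 28°, dip direction 315°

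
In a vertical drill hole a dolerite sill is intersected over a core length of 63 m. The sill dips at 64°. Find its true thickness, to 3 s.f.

27.6 m

True thickness t = h · cos(dip) = 63 × cos 64°
t = 63 × 0.4384 = 27.617 m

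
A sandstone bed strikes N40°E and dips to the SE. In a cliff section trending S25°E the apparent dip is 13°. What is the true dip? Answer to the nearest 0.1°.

14.3°

The section is 65° from the strike.
tan(true dip) = tan 13° / sin 65° = 0.2547
δ = arctan(0.2547) = 14.29°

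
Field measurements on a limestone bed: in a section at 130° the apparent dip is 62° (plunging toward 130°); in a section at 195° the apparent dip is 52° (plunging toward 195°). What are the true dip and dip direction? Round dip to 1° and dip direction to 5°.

true dip 63°, dip direction 145°

Represent each trace as a vector plunging at its apparent dip toward its trend (east-north-up frame): v₁ = (0.360, -0.302, -0.883), v₂ = (-0.159, -0.595, -0.788).
The plane normal is n = v₁ × v₂ ∝ (0.287, -0.424, 0.262).
Dip δ = arctan(|n_h|/n_z) = arctan(0.512/0.262) = 62.9°.
Dip direction = atan2(0.287, -0.424) = 146° (azimuth of n's horizontal projection).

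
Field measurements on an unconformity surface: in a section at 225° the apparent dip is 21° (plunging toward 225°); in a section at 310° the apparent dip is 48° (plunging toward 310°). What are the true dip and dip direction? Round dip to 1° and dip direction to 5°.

Represent each trace as a vector plunging at its apparent dip toward its trend (east-north-up frame): v₁ = (-0.660, -0.660, -0.358), v₂ = (-0.513, 0.430, -0.743).
n = v₁ × v₂ = (-0.645, 0.307, 0.622) (taken with n_z > 0).
Dip δ = arctan(|n_h|/n_z) = arctan(0.714/0.622) = 48.9°.
Dip direction = azimuth of (n_x, n_y) = atan2(-0.645, 0.307) = 295°.

true dip 49°, dip direction 295°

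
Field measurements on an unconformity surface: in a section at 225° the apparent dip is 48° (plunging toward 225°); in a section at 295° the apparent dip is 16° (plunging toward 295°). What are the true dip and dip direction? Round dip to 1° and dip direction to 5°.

Each apparent-dip line lies in the plane. As unit vectors (x east, y north, z up), v₁ plunges 48°→225° and v₂ plunges 16°→295°.
n = v₁ × v₂ = (-0.432, -0.517, 0.604) (taken with n_z > 0).
tan δ = √(n_x²+n_y²)/n_z = 0.674/0.604, so δ = 48.1°.
Dip direction = atan2(-0.432, -0.517) = 220° (azimuth of n's horizontal projection).

true dip 48°, dip direction 220°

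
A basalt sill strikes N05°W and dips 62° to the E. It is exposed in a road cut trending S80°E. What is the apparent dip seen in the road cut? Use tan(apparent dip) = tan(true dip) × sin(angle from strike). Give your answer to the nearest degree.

61°

The section lies 75° from the strike.
tan α = tan 62° × sin 75° = 1.8807 × 0.9659 = 1.8166
α = arctan(1.8166) = 61.17°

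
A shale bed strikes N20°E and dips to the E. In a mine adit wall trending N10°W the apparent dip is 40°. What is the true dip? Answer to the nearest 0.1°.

59.2°

β = acute angle between strike N20°E and section N10°W = 30°.
tan(true dip) = tan 40° / sin 30° = 1.6782
true dip = arctan 1.6782 = 59.21°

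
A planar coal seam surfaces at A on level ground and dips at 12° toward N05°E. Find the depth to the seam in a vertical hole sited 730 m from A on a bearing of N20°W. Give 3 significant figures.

The hole lies 25° from the dip direction, so the down-dip offset is 730 × cos 25° = 661.60 m.
Depth = down-dip offset × tan(dip) = 661.60 × tan 12° = 661.60 × 0.2126
Depth = 140.63 m

141 m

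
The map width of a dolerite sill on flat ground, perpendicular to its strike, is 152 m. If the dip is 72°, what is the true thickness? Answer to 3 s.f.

True thickness t = w · sin(dip) = 152 × sin 72°
t = 152 × 0.9511 = 144.561 m

145 m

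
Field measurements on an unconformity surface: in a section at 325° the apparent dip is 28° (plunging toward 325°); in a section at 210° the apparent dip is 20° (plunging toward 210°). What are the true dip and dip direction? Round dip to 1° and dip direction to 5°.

Each apparent-dip line lies in the plane. As unit vectors (x east, y north, z up), v₁ plunges 28°→325° and v₂ plunges 20°→210°.
n = v₁ × v₂ = (-0.629, 0.047, 0.752) (taken with n_z > 0).
True dip = arccos(n_z / |n|) = arccos(0.7659) = 40.0°.
The horizontal component of n points toward azimuth atan2(n_x, n_y) = 274°, the dip direction.

true dip 40°, dip direction 275°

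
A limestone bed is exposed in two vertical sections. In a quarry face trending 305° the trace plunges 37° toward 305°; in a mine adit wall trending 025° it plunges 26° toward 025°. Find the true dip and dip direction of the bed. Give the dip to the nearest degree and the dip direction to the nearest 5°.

true dip 40°, dip direction 330°

Represent each trace as a vector plunging at its apparent dip toward its trend (east-north-up frame): v₁ = (-0.654, 0.458, -0.602), v₂ = (0.380, 0.815, -0.438).
Cross product v₁ × v₂ gives the pole to the plane: n ∝ (-0.289, 0.515, 0.707).
Dip δ = arctan(|n_h|/n_z) = arctan(0.591/0.707) = 39.9°.
The horizontal component of n points toward azimuth atan2(n_x, n_y) = 331°, the dip direction.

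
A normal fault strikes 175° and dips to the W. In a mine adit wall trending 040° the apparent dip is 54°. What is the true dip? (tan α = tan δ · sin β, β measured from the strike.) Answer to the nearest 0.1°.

β = acute angle between strike 175° and section 040° = 45°.
tan(true dip) = tan 54° / sin 45° = 1.9465
true dip = arctan 1.9465 = 62.81°

62.8°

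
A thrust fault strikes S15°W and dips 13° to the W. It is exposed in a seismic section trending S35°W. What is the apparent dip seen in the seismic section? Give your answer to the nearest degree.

5°

The section lies 20° from the strike.
tan(apparent dip) = tan 13° · sin 20° = 0.0790
apparent dip = arctan 0.0790 = 4.51°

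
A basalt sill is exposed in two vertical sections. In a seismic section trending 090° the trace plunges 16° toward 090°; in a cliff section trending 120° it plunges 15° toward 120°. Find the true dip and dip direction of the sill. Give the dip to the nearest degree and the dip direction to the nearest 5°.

Each apparent-dip line lies in the plane. As unit vectors (x east, y north, z up), v₁ plunges 16°→090° and v₂ plunges 15°→120°.
Cross product v₁ × v₂ gives the pole to the plane: n ∝ (0.133, -0.018, 0.464).
True dip = arccos(n_z / |n|) = arccos(0.9606) = 16.1°.
Dip direction = azimuth of (n_x, n_y) = atan2(0.133, -0.018) = 98°.

true dip 16°, dip direction 100°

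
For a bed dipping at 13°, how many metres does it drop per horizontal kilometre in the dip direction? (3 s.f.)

231 m

drop per km = 1000 × tan 13° = 1000 × 0.2309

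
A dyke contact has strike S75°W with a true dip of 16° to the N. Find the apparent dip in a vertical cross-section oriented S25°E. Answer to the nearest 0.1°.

15.8°

Angle between strike (S75°W) and section (S25°E): β = 80°.
tan(apparent dip) = tan 16° · sin 80° = 0.2824
apparent dip = arctan 0.2824 = 15.77°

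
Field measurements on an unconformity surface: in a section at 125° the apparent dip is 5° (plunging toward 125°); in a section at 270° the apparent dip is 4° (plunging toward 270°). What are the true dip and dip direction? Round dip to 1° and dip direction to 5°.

Represent each trace as a vector plunging at its apparent dip toward its trend (east-north-up frame): v₁ = (0.816, -0.571, -0.087), v₂ = (-0.998, -0.000, -0.070).
n = v₁ × v₂ = (-0.040, -0.144, 0.570) (taken with n_z > 0).
Dip δ = arctan(|n_h|/n_z) = arctan(0.149/0.570) = 14.7°.
Dip direction = atan2(-0.040, -0.144) = 195° (azimuth of n's horizontal projection).

true dip 15°, dip direction 195°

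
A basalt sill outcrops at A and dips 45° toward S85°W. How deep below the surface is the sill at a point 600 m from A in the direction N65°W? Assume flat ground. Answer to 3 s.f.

520 m

The hole lies 30° from the dip direction, so the down-dip offset is 600 × cos 30° = 519.62 m.
Depth = down-dip offset × tan(dip) = 519.62 × tan 45° = 519.62 × 1.0000
Depth = 519.62 m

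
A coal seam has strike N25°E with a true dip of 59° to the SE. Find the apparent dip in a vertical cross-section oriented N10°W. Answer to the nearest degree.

44°

Angle between strike (N25°E) and section (N10°W): β = 35°.
tan α = tan 59° × sin 35° = 1.6643 × 0.5736 = 0.9546
apparent dip = arctan 0.9546 = 43.67°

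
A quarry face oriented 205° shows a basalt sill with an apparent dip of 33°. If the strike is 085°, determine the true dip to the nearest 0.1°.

The section is 60° from the strike.
tan δ = tan α / sin β = tan 33° / sin 60° = 0.6494 / 0.8660 = 0.7499
true dip = arctan 0.7499 = 36.87°

36.9°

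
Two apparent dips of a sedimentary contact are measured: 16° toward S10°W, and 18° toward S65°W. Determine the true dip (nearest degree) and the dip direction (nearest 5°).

true dip 19°, dip direction 225°

Each apparent-dip line lies in the plane. As unit vectors (x east, y north, z up), v₁ plunges 16°→S10°W and v₂ plunges 18°→S65°W.
The plane normal is n = v₁ × v₂ ∝ (-0.182, -0.186, 0.749).
tan δ = √(n_x²+n_y²)/n_z = 0.260/0.749, so δ = 19.2°.
Dip direction = azimuth of (n_x, n_y) = atan2(-0.182, -0.186) = 224°.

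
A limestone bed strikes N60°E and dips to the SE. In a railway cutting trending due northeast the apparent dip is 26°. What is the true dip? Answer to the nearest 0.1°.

The section is 15° from the strike.
tan δ = tan α / sin β = tan 26° / sin 15° = 0.4877 / 0.2588 = 1.8845
δ = arctan(1.8845) = 62.05°

62.0°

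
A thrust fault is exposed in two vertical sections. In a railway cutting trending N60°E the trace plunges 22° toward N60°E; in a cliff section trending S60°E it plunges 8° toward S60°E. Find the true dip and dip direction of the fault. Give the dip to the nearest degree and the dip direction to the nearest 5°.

The two traces are lines in the plane: v₁ = (sin 60°·cos 22°, cos 60°·cos 22°, −sin 22°), v₂ = (sin 120°·cos 8°, cos 120°·cos 8°, −sin 8°).
Cross product v₁ × v₂ gives the pole to the plane: n ∝ (0.250, 0.210, 0.795).
True dip = arccos(n_z / |n|) = arccos(0.9252) = 22.3°.
Dip direction = azimuth of (n_x, n_y) = atan2(0.250, 0.210) = 50°.

true dip 22°, dip direction 050°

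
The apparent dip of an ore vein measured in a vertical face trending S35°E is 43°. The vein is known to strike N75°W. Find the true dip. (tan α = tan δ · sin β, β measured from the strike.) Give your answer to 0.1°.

β = acute angle between strike N75°W and section S35°E = 40°.
tan(true dip) = tan 43° / sin 40° = 1.4507
true dip = arctan 1.4507 = 55.42°

55.4°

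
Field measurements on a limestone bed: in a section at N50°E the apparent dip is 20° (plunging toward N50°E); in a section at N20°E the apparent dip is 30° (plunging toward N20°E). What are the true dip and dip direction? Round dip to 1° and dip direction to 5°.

true dip 33°, dip direction 355°

The two traces are lines in the plane: v₁ = (sin 50°·cos 20°, cos 50°·cos 20°, −sin 20°), v₂ = (sin 20°·cos 30°, cos 20°·cos 30°, −sin 30°).
Cross product v₁ × v₂ gives the pole to the plane: n ∝ (-0.024, 0.259, 0.407).
Dip δ = arctan(|n_h|/n_z) = arctan(0.260/0.407) = 32.5°.
Dip direction = atan2(-0.024, 0.259) = 355° (azimuth of n's horizontal projection).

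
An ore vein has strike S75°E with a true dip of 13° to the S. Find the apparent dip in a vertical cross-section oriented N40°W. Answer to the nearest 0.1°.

7.5°

The strike is S75°E and the section trends N40°W; the acute angle between them is β = 35°.
tan α = tan 13° × sin 35° = 0.2309 × 0.5736 = 0.1324
apparent dip = arctan 0.1324 = 7.54°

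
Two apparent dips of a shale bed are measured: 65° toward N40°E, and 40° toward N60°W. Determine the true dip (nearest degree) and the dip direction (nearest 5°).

Represent each trace as a vector plunging at its apparent dip toward its trend (east-north-up frame): v₁ = (0.272, 0.324, -0.906), v₂ = (-0.663, 0.383, -0.643).
Cross product v₁ × v₂ gives the pole to the plane: n ∝ (0.139, 0.776, 0.319).
tan δ = √(n_x²+n_y²)/n_z = 0.788/0.319, so δ = 68.0°.
The horizontal component of n points toward azimuth atan2(n_x, n_y) = 10°, the dip direction.

true dip 68°, dip direction 010°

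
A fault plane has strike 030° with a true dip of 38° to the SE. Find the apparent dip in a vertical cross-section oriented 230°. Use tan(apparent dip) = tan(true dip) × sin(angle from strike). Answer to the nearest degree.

The strike is 030° and the section trends 230°; the acute angle between them is β = 20°.
tan(apparent dip) = tan 38° · sin 20° = 0.2672
apparent dip = arctan 0.2672 = 14.96°

15°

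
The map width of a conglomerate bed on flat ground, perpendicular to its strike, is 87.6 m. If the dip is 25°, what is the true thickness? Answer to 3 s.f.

37.0 m

True thickness t = w · sin(dip) = 87.6 × sin 25°
t = 87.6 × 0.4226 = 37.021 m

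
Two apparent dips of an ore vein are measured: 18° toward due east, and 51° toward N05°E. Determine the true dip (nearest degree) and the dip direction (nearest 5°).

Each apparent-dip line lies in the plane. As unit vectors (x east, y north, z up), v₁ plunges 18°→due east and v₂ plunges 51°→N05°E.
Cross product v₁ × v₂ gives the pole to the plane: n ∝ (0.194, 0.722, 0.596).
True dip = arccos(n_z / |n|) = arccos(0.6235) = 51.4°.
Dip direction = atan2(0.194, 0.722) = 15° (azimuth of n's horizontal projection).

true dip 51°, dip direction 015°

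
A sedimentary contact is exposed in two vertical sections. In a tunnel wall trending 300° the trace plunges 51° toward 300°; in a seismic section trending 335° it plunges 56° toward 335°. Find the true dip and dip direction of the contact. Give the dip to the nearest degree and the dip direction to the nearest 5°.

The two traces are lines in the plane: v₁ = (sin 300°·cos 51°, cos 300°·cos 51°, −sin 51°), v₂ = (sin 335°·cos 56°, cos 335°·cos 56°, −sin 56°).
The plane normal is n = v₁ × v₂ ∝ (-0.133, 0.268, 0.202).
Dip δ = arctan(|n_h|/n_z) = arctan(0.299/0.202) = 56.0°.
Dip direction = azimuth of (n_x, n_y) = atan2(-0.133, 0.268) = 334°.

true dip 56°, dip direction 335°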